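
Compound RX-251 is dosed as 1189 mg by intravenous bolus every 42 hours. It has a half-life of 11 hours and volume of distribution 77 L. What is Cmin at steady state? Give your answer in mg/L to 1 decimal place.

τ/t½ = 42/11 ≈ 3.8182, so fraction remaining f = (1/2)^(42/11) ≈ 0.0709.
Accumulation ratio R = 1/(1 − f) ≈ 1/0.9291 ≈ 1.0763.
Each bolus raises the concentration by D/Vd = 1189/77 ≈ 15.442 mg/L.
Steady-state peak Cmax,ss = C₀·R ≈ 15.442 × 1.0763 ≈ 16.620 mg/L.
One interval later, Cmin,ss = Cmax,ss·e^(−kτ) ≈ 16.620 × 0.0709 ≈ 1.178 mg/L.

1.2 mg/L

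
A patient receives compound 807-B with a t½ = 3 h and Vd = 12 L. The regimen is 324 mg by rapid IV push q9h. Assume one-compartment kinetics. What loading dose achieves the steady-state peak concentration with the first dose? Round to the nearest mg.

370 mg

f = (1/2)^(9/3) ≈ 0.125000; accumulation ratio R = 1/(1−f) ≈ 1.14286.
Loading dose to hit Cmax,ss on first dose: D_load = D_maint·R ≈ 324 × 1.14286 ≈ 370.29 mg.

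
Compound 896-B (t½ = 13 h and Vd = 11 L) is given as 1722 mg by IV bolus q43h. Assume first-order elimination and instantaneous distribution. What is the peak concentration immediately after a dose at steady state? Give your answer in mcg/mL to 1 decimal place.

k = ln2/t½ = ln2/13 ≈ 0.053319 h⁻¹; fraction remaining f = e^(−kτ) = e^(−0.053319×43) ≈ 0.1010.
Accumulation ratio R = 1/(1 − f) ≈ 1/0.8990 ≈ 1.1123.
Single-dose peak C₀ = D/Vd = 1722/11 ≈ 156.545 mcg/mL.
Steady-state peak Cmax,ss = C₀·R ≈ 156.545 × 1.1123 ≈ 174.125 mcg/mL.

174.1 mcg/mL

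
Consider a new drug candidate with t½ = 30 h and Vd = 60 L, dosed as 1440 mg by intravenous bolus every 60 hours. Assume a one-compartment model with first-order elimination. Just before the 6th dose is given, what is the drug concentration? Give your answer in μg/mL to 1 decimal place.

8.0 μg/mL

f = (1/2)^(τ/t½) = (1/2)^(60/30) ≈ 0.2500.
C₀ = D/Vd = 1440/60 ≈ 24.000 μg/mL.
Before the 6th dose, 5 doses have been given. Superposition: Cmin = C₀·(f + f² + … + f^5).
≈ 24.000 × (0.2500 + 0.0625 + 0.0156 + 0.0039 + 0.0010) ≈ 24.000 × 0.3330 ≈ 7.992 μg/mL.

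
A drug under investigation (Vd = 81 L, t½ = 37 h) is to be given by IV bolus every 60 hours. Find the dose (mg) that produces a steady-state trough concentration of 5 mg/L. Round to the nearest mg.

841 mg

τ/t½ = 60/37 ≈ 1.6216, so f = (1/2)^(60/37) ≈ 0.324970.
Cmin,ss = (D/Vd)·f/(1−f), so D = Cmin,ss·Vd·(1−f)/f.
D = 5 × 81 × (1−f)/f ≈ 5 × 81 × 2.07721 ≈ 841.27 mg.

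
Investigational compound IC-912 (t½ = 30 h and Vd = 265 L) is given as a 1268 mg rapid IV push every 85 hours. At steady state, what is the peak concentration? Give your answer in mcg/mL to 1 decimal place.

τ/t½ = 85/30 ≈ 2.8333, so fraction remaining f = (1/2)^(85/30) ≈ 0.1403.
At steady state, accumulation factor R = 1/(1 − e^(−kτ)) ≈ 1.1632.
Each bolus raises the concentration by D/Vd = 1268/265 ≈ 4.785 mcg/mL.
Cmax,ss = C₀/(1 − f) ≈ 4.785/0.8597 ≈ 5.566 mcg/mL.

5.6 mcg/mL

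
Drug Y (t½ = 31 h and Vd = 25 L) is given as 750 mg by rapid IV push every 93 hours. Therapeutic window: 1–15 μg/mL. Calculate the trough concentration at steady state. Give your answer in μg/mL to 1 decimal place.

The dosing interval is 3 half-lives, so f = 2^(−3) = 0.125.
Accumulation ratio R = 1/(1 − f) = 1/0.875 = 8/7.
Single-dose peak C₀ = D/Vd = 750/25 = 30 μg/mL.
Steady-state peak Cmax,ss = C₀·R = 30 × 8/7 ≈ 34.286 μg/mL.
Steady-state trough Cmin,ss = Cmax,ss·f ≈ 34.286 × 0.125 ≈ 4.286 μg/mL.
Trough 4.3 μg/mL vs MEC 1 μg/mL: adequate.

4.3 μg/mL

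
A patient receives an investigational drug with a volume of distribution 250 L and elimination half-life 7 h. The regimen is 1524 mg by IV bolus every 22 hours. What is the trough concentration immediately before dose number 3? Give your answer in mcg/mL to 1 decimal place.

0.8 mcg/mL

f = (1/2)^(τ/t½) = (1/2)^(22/7) ≈ 0.1132.
C₀ = D/Vd = 1524/250 ≈ 6.096 mcg/mL.
Before the 3rd dose, 2 doses have been given. Superposition: Cmin = C₀·(f + f²).
≈ 6.096 × (0.1132 + 0.0128) ≈ 6.096 × 0.1260 ≈ 0.768 mcg/mL.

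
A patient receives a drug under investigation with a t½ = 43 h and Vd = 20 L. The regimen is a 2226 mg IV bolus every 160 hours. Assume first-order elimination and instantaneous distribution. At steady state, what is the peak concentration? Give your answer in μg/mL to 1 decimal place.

Over one 160-h interval, 160/43 ≈ 3.7209 half-lives elapse, leaving f ≈ 0.0758 of each dose.
Accumulation ratio R = 1/(1 − f) ≈ 1/0.9242 ≈ 1.0820.
Each bolus raises the concentration by D/Vd = 2226/20 ≈ 111.300 μg/mL.
Steady-state peak Cmax,ss = C₀·R ≈ 111.300 × 1.0820 ≈ 120.427 μg/mL.

120.4 μg/mL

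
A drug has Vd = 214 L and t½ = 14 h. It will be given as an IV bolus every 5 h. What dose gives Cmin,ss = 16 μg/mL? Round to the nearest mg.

τ/t½ = 5/14 ≈ 0.35714, so f = (1/2)^(5/14) ≈ 0.780709.
Cmin,ss = (D/Vd)·f/(1−f), so D = Cmin,ss·Vd·(1−f)/f.
D = 16 × 214 × (1−f)/f ≈ 16 × 214 × 0.28089 ≈ 961.77 mg.

962 mg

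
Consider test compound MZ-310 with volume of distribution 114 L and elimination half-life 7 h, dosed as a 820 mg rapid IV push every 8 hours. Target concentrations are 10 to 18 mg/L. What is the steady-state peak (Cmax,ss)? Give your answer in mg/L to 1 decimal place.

13.1 mg/L

k = ln2/t½ = ln2/7 ≈ 0.099021 h⁻¹; fraction remaining f = e^(−kτ) = e^(−0.099021×8) ≈ 0.4529.
At steady state, accumulation factor R = 1/(1 − e^(−kτ)) ≈ 1.8278.
Single-dose peak C₀ = D/Vd = 820/114 ≈ 7.193 mg/L.
Steady-state peak Cmax,ss = C₀·R ≈ 7.193 × 1.8278 ≈ 13.147 mg/L.
Peak 13.1 mg/L vs MTC 18 mg/L: below toxic threshold.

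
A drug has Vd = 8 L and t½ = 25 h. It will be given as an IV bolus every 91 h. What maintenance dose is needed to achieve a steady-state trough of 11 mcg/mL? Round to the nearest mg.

τ/t½ = 91/25 ≈ 3.64, so f = (1/2)^(91/25) ≈ 0.080214.
Cmin,ss = (D/Vd)·f/(1−f), so D = Cmin,ss·Vd·(1−f)/f.
D = 11 × 8 × (1−f)/f ≈ 11 × 8 × 11.46665 ≈ 1009.07 mg.

1009 mg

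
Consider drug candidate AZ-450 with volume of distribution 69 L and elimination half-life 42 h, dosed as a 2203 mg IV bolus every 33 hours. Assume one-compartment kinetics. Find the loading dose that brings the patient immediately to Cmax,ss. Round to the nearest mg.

5246 mg

f = (1/2)^(33/42) ≈ 0.580065; accumulation ratio R = 1/(1−f) ≈ 2.38132.
Loading dose to hit Cmax,ss on first dose: D_load = D_maint·R ≈ 2203 × 2.38132 ≈ 5246.05 mg.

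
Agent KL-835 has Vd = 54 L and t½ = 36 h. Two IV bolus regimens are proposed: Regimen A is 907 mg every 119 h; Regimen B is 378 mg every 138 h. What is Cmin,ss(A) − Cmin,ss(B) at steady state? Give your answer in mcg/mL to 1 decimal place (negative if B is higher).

1.4 mcg/mL

Regimen A: f = (1/2)^(119/36) ≈ 0.1011; Cmin,ss = (907/54)·f/(1−f) ≈ 1.889 mcg/mL.
Regimen B: f = (1/2)^(138/36) ≈ 0.0702; Cmin,ss = (378/54)·f/(1−f) ≈ 0.529 mcg/mL.
Difference ≈ 1.889 − 0.529 ≈ 1.360 mcg/mL.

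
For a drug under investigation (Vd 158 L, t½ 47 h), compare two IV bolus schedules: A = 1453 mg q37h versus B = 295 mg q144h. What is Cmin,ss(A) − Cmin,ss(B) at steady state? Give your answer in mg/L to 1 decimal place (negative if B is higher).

12.4 mg/L

Regimen A: f = (1/2)^(37/47) ≈ 0.5795; Cmin,ss = (1453/158)·f/(1−f) ≈ 12.673 mg/L.
Regimen B: f = (1/2)^(144/47) ≈ 0.1196; Cmin,ss = (295/158)·f/(1−f) ≈ 0.254 mg/L.
Difference ≈ 12.673 − 0.254 ≈ 12.419 mg/L.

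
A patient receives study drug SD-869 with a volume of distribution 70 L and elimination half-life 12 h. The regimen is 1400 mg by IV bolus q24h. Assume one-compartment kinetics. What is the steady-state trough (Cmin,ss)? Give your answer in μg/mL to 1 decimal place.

τ = 24 h = 2 half-lives, so f = (1/2)^2 = 0.25.
At steady state, R = 1/(1 − 0.25) = 4/3.
Single-dose peak C₀ = D/Vd = 1400/70 = 20 μg/mL.
Steady-state peak Cmax,ss = C₀·R = 20 × 4/3 ≈ 26.667 μg/mL.
Steady-state trough Cmin,ss = Cmax,ss·f ≈ 26.667 × 0.25 ≈ 6.667 μg/mL.

6.7 μg/mL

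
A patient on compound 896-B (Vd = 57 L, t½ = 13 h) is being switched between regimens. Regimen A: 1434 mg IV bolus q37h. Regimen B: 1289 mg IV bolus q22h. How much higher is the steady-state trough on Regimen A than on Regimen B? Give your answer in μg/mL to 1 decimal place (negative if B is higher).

-6.1 μg/mL

Regimen A: f = (1/2)^(37/13) ≈ 0.1391; Cmin,ss = (1434/57)·f/(1−f) ≈ 4.065 μg/mL.
Regimen B: f = (1/2)^(22/13) ≈ 0.3094; Cmin,ss = (1289/57)·f/(1−f) ≈ 10.131 μg/mL.
Difference ≈ 4.065 − 10.131 ≈ -6.066 μg/mL.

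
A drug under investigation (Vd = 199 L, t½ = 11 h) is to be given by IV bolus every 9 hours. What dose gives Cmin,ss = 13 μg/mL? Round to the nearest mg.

τ/t½ = 9/11 ≈ 0.81818, so f = (1/2)^(9/11) ≈ 0.567156.
Cmin,ss = (D/Vd)·f/(1−f), so D = Cmin,ss·Vd·(1−f)/f.
D = 13 × 199 × (1−f)/f ≈ 13 × 199 × 0.76318 ≈ 1974.35 mg.

1974 mg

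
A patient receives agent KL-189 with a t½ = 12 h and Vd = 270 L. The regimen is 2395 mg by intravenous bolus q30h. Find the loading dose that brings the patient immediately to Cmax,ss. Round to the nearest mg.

2909 mg

f = (1/2)^(30/12) ≈ 0.176777; accumulation ratio R = 1/(1−f) ≈ 1.21474.
Loading dose to hit Cmax,ss on first dose: D_load = D_maint·R ≈ 2395 × 1.21474 ≈ 2909.30 mg.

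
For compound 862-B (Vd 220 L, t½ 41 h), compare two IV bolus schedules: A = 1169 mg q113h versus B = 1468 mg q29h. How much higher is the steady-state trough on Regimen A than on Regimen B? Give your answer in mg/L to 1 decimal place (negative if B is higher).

Regimen A: f = (1/2)^(113/41) ≈ 0.1480; Cmin,ss = (1169/220)·f/(1−f) ≈ 0.923 mg/L.
Regimen B: f = (1/2)^(29/41) ≈ 0.6125; Cmin,ss = (1468/220)·f/(1−f) ≈ 10.547 mg/L.
Difference ≈ 0.923 − 10.547 ≈ -9.624 mg/L.

-9.6 mg/L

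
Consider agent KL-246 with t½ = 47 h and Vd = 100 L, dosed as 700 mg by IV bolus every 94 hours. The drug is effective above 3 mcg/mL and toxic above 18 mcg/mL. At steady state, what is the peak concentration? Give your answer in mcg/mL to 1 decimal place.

τ = 94 h = 2 half-lives, so f = (1/2)^2 = 0.25.
Accumulation ratio R = 1/(1 − f) = 1/0.75 = 4/3.
Single-dose peak C₀ = D/Vd = 700/100 = 7 mcg/mL.
Steady-state peak Cmax,ss = C₀·R = 7 × 4/3 ≈ 9.333 mcg/mL.
Peak 9.3 mcg/mL vs MTC 18 mcg/mL: below toxic threshold.

9.3 mcg/mL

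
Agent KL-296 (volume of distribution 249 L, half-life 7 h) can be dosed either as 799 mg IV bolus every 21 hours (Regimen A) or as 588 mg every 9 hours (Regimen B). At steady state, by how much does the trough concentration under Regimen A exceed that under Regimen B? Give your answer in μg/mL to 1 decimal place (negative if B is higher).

Regimen A: f = (1/2)^(21/7) ≈ 0.1250; Cmin,ss = (799/249)·f/(1−f) ≈ 0.458 μg/mL.
Regimen B: f = (1/2)^(9/7) ≈ 0.4102; Cmin,ss = (588/249)·f/(1−f) ≈ 1.642 μg/mL.
Difference ≈ 0.458 − 1.642 ≈ -1.184 μg/mL.

-1.2 μg/mL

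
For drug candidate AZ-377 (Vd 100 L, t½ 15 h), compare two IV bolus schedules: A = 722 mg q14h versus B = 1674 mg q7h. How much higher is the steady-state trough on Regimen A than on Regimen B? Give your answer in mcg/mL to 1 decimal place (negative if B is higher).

-35.9 mcg/mL

Regimen A: f = (1/2)^(14/15) ≈ 0.5236; Cmin,ss = (722/100)·f/(1−f) ≈ 7.935 mcg/mL.
Regimen B: f = (1/2)^(7/15) ≈ 0.7236; Cmin,ss = (1674/100)·f/(1−f) ≈ 43.824 mcg/mL.
Difference ≈ 7.935 − 43.824 ≈ -35.889 mcg/mL.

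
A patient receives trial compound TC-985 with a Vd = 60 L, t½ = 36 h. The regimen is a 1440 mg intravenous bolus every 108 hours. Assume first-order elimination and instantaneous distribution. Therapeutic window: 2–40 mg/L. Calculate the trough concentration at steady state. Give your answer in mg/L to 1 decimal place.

τ = 108 h = 3 half-lives, so f = (1/2)^3 = 0.125.
Accumulation ratio R = 1/(1 − f) = 1/0.875 = 8/7.
Single-dose peak C₀ = D/Vd = 1440/60 = 24 mg/L.
Steady-state peak Cmax,ss = C₀·R = 24 × 8/7 ≈ 27.429 mg/L.
Steady-state trough Cmin,ss = Cmax,ss·f ≈ 27.429 × 0.125 ≈ 3.429 mg/L.
Trough 3.4 mg/L vs MEC 2 mg/L: adequate.

3.4 mg/L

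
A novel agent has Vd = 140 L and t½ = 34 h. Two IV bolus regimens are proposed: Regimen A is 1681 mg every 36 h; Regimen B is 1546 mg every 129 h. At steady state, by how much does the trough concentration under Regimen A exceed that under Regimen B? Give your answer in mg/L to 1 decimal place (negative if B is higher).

10.2 mg/L

Regimen A: f = (1/2)^(36/34) ≈ 0.4800; Cmin,ss = (1681/140)·f/(1−f) ≈ 11.084 mg/L.
Regimen B: f = (1/2)^(129/34) ≈ 0.0721; Cmin,ss = (1546/140)·f/(1−f) ≈ 0.858 mg/L.
Difference ≈ 11.084 − 0.858 ≈ 10.226 mg/L.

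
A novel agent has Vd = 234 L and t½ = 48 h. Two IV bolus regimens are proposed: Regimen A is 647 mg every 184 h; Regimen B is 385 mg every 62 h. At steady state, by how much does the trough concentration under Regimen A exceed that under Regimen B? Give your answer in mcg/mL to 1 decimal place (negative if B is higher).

Regimen A: f = (1/2)^(184/48) ≈ 0.0702; Cmin,ss = (647/234)·f/(1−f) ≈ 0.209 mcg/mL.
Regimen B: f = (1/2)^(62/48) ≈ 0.4085; Cmin,ss = (385/234)·f/(1−f) ≈ 1.136 mcg/mL.
Difference ≈ 0.209 − 1.136 ≈ -0.927 mcg/mL.

-0.9 mcg/mL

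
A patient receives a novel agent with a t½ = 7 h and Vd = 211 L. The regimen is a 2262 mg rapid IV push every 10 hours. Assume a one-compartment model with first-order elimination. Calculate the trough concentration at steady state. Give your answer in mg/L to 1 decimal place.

τ/t½ = 10/7 ≈ 1.4286, so fraction remaining f = (1/2)^(10/7) ≈ 0.3715.
Each bolus raises the concentration by D/Vd = 2262/211 ≈ 10.720 mg/L.
Steady-state trough Cmin,ss = C₀·f/(1−f) ≈ 10.720 × 0.3715/0.6285 ≈ 6.336 mg/L.

6.3 mg/L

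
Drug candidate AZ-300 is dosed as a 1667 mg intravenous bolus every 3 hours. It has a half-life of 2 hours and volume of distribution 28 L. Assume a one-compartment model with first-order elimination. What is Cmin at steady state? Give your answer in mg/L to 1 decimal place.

32.6 mg/L

k = ln2/t½ = ln2/2 ≈ 0.346574 h⁻¹; fraction remaining f = e^(−kτ) = e^(−0.346574×3) ≈ 0.3536.
Each bolus raises the concentration by D/Vd = 1667/28 ≈ 59.536 mg/L.
Steady-state trough Cmin,ss = C₀·f/(1−f) ≈ 59.536 × 0.3536/0.6464 ≈ 32.568 mg/L.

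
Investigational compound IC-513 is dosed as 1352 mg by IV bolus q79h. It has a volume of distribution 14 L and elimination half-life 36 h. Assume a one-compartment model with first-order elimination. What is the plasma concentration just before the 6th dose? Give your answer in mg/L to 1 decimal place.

27.0 mg/L

f = (1/2)^(τ/t½) = (1/2)^(79/36) ≈ 0.2185.
C₀ = D/Vd = 1352/14 ≈ 96.571 mg/L.
Before the 6th dose, 5 doses have been given. Superposition: Cmin = C₀·(f + f² + … + f^5).
≈ 96.571 × (0.2185 + 0.0477 + 0.0104 + 0.0023 + 0.0005) ≈ 96.571 × 0.2794 ≈ 26.982 mg/L.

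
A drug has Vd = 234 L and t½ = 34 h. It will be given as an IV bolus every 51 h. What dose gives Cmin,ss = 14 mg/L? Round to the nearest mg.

τ/t½ = 51/34 ≈ 1.5, so f = (1/2)^(51/34) ≈ 0.353553.
Cmin,ss = (D/Vd)·f/(1−f), so D = Cmin,ss·Vd·(1−f)/f.
D = 14 × 234 × (1−f)/f ≈ 14 × 234 × 1.82843 ≈ 5989.94 mg.

5990 mg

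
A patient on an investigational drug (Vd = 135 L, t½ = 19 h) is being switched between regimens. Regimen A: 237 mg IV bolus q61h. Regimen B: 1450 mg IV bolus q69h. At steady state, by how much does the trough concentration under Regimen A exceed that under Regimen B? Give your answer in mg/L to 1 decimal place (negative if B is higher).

-0.7 mg/L

Regimen A: f = (1/2)^(61/19) ≈ 0.1080; Cmin,ss = (237/135)·f/(1−f) ≈ 0.213 mg/L.
Regimen B: f = (1/2)^(69/19) ≈ 0.0807; Cmin,ss = (1450/135)·f/(1−f) ≈ 0.943 mg/L.
Difference ≈ 0.213 − 0.943 ≈ -0.730 mg/L.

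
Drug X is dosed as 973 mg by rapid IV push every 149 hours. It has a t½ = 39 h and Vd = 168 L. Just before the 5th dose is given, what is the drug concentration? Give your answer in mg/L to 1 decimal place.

f = (1/2)^(τ/t½) = (1/2)^(149/39) ≈ 0.0708.
C₀ = D/Vd = 973/168 ≈ 5.792 mg/L.
Before the 5th dose, 4 doses have been given. Superposition: Cmin = C₀·(f + f² + … + f^4).
≈ 5.792 × (0.0708 + 0.0050 + 0.0004 + 0.0000) ≈ 5.792 × 0.0762 ≈ 0.441 mg/L.

0.4 mg/L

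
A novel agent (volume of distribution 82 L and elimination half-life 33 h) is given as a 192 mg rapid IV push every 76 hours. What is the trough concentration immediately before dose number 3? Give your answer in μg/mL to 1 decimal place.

f = (1/2)^(τ/t½) = (1/2)^(76/33) ≈ 0.2026.
C₀ = D/Vd = 192/82 ≈ 2.341 μg/mL.
Before the 3rd dose, 2 doses have been given. Superposition: Cmin = C₀·(f + f²).
≈ 2.341 × (0.2026 + 0.0410) ≈ 2.341 × 0.2436 ≈ 0.570 μg/mL.

0.6 μg/mL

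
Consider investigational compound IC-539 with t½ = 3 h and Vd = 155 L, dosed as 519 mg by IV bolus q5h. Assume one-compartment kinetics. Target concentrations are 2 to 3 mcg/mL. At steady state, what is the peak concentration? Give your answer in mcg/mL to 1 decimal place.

4.9 mcg/mL

k = ln2/t½ = ln2/3 ≈ 0.231049 h⁻¹; fraction remaining f = e^(−kτ) = e^(−0.231049×5) ≈ 0.3150.
Accumulation ratio R = 1/(1 − f) ≈ 1/0.6850 ≈ 1.4599.
Single-dose peak C₀ = D/Vd = 519/155 ≈ 3.348 mcg/mL.
Steady-state peak Cmax,ss = C₀·R ≈ 3.348 × 1.4599 ≈ 4.888 mcg/mL.
Peak 4.9 mcg/mL vs MTC 3 mcg/mL: exceeds toxic threshold.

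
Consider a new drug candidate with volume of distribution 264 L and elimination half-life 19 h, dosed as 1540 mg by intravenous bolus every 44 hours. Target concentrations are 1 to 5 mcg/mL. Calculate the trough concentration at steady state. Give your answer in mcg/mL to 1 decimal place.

Over one 44-h interval, 44/19 ≈ 2.3158 half-lives elapse, leaving f ≈ 0.2009 of each dose.
Single-dose peak C₀ = D/Vd = 1540/264 ≈ 5.833 mcg/mL.
Steady-state trough Cmin,ss = C₀·f/(1−f) ≈ 5.833 × 0.2009/0.7991 ≈ 1.466 mcg/mL.
Trough 1.5 mcg/mL vs MEC 1 mcg/mL: adequate.

1.5 mcg/mL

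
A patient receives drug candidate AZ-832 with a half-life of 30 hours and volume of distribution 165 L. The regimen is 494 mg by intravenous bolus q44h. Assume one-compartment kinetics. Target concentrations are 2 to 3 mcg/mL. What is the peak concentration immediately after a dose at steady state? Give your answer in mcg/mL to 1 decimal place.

4.7 mcg/mL

τ/t½ = 44/30 ≈ 1.4667, so fraction remaining f = (1/2)^(44/30) ≈ 0.3618.
Accumulation ratio R = 1/(1 − f) ≈ 1/0.6382 ≈ 1.5669.
Each bolus raises the concentration by D/Vd = 494/165 ≈ 2.994 mcg/mL.
Steady-state peak Cmax,ss = C₀·R ≈ 2.994 × 1.5669 ≈ 4.691 mcg/mL.
Peak 4.7 mcg/mL vs MTC 3 mcg/mL: exceeds toxic threshold.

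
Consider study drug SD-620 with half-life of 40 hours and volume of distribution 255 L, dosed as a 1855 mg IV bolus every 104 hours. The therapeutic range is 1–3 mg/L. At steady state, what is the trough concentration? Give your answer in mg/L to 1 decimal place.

τ/t½ = 104/40 ≈ 2.6, so fraction remaining f = (1/2)^(104/40) ≈ 0.1649.
Each bolus raises the concentration by D/Vd = 1855/255 ≈ 7.275 mg/L.
Steady-state trough Cmin,ss = C₀·f/(1−f) ≈ 7.275 × 0.1649/0.8351 ≈ 1.437 mg/L.
Trough 1.4 mg/L vs MEC 1 mg/L: adequate.

1.4 mg/L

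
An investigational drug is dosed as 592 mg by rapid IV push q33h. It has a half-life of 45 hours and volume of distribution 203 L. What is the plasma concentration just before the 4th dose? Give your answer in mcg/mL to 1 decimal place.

f = (1/2)^(τ/t½) = (1/2)^(33/45) ≈ 0.6015.
C₀ = D/Vd = 592/203 ≈ 2.916 mcg/mL.
Before the 4th dose, 3 doses have been given. Superposition: Cmin = C₀·(f + f² + … + f^3).
≈ 2.916 × (0.6015 + 0.3618 + 0.2176) ≈ 2.916 × 1.1809 ≈ 3.444 mcg/mL.

3.4 mcg/mL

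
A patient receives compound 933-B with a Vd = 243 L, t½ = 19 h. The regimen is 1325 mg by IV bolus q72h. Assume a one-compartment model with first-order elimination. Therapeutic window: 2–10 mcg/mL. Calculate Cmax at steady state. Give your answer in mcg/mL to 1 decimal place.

Over one 72-h interval, 72/19 ≈ 3.7895 half-lives elapse, leaving f ≈ 0.0723 of each dose.
Accumulation ratio R = 1/(1 − f) ≈ 1/0.9277 ≈ 1.0779.
Single-dose peak C₀ = D/Vd = 1325/243 ≈ 5.453 mcg/mL.
Steady-state peak Cmax,ss = C₀·R ≈ 5.453 × 1.0779 ≈ 5.878 mcg/mL.
Peak 5.9 mcg/mL vs MTC 10 mcg/mL: below toxic threshold.

5.9 mcg/mL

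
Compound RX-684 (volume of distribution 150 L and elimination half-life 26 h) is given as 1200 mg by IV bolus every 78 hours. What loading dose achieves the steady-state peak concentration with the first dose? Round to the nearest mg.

f = (1/2)^(78/26) ≈ 0.125000; accumulation ratio R = 1/(1−f) ≈ 1.14286.
Loading dose to hit Cmax,ss on first dose: D_load = D_maint·R ≈ 1200 × 1.14286 ≈ 1371.43 mg.

1371 mg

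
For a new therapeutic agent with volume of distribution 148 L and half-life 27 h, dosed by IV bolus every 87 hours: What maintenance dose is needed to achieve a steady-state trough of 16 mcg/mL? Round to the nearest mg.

τ/t½ = 87/27 ≈ 3.2222, so f = (1/2)^(87/27) ≈ 0.107155.
Cmin,ss = (D/Vd)·f/(1−f), so D = Cmin,ss·Vd·(1−f)/f.
D = 16 × 148 × (1−f)/f ≈ 16 × 148 × 8.33228 ≈ 19730.84 mg.

19731 mg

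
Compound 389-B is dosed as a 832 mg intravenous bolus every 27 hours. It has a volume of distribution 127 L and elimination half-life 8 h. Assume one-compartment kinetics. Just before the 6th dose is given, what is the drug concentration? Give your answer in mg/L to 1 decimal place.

0.7 mg/L

f = (1/2)^(τ/t½) = (1/2)^(27/8) ≈ 0.0964.
C₀ = D/Vd = 832/127 ≈ 6.551 mg/L.
Before the 6th dose, 5 doses have been given. Superposition: Cmin = C₀·(f + f² + … + f^5).
≈ 6.551 × (0.0964 + 0.0093 + 0.0009 + 0.0001 + 0.0000) ≈ 6.551 × 0.1067 ≈ 0.699 mg/L.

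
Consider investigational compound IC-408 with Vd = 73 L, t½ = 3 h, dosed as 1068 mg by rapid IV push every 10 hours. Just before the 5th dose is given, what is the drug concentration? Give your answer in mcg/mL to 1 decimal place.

f = (1/2)^(τ/t½) = (1/2)^(10/3) ≈ 0.0992.
C₀ = D/Vd = 1068/73 ≈ 14.630 mcg/mL.
Before the 5th dose, 4 doses have been given. Superposition: Cmin = C₀·(f + f² + … + f^4).
≈ 14.630 × (0.0992 + 0.0098 + 0.0010 + 0.0001) ≈ 14.630 × 0.1101 ≈ 1.611 mcg/mL.

1.6 mcg/mL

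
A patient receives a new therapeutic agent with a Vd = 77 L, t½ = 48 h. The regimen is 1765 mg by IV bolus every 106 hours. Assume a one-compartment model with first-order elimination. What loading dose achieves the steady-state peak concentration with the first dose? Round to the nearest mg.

2252 mg

f = (1/2)^(106/48) ≈ 0.216384; accumulation ratio R = 1/(1−f) ≈ 1.27614.
Loading dose to hit Cmax,ss on first dose: D_load = D_maint·R ≈ 1765 × 1.27614 ≈ 2252.39 mg.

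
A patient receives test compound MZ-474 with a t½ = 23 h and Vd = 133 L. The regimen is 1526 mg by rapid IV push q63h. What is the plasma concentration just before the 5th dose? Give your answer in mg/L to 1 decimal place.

f = (1/2)^(τ/t½) = (1/2)^(63/23) ≈ 0.1498.
C₀ = D/Vd = 1526/133 ≈ 11.474 mg/L.
Before the 5th dose, 4 doses have been given. Superposition: Cmin = C₀·(f + f² + … + f^4).
≈ 11.474 × (0.1498 + 0.0224 + 0.0034 + 0.0005) ≈ 11.474 × 0.1761 ≈ 2.021 mg/L.

2.0 mg/L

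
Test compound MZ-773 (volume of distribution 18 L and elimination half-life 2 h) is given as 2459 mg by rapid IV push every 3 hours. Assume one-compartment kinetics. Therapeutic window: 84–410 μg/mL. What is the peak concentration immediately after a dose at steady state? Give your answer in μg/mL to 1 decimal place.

211.3 μg/mL

Over one 3-h interval, 3/2 ≈ 1.5 half-lives elapse, leaving f ≈ 0.3536 of each dose.
Accumulation ratio R = 1/(1 − f) ≈ 1/0.6464 ≈ 1.5470.
Each bolus raises the concentration by D/Vd = 2459/18 ≈ 136.611 μg/mL.
Steady-state peak Cmax,ss = C₀·R ≈ 136.611 × 1.5470 ≈ 211.337 μg/mL.
Peak 211.3 μg/mL vs MTC 410 μg/mL: below toxic threshold.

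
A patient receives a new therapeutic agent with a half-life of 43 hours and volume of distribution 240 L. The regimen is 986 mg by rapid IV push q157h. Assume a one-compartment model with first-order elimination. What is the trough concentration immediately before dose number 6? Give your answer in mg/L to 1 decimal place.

0.4 mg/L

f = (1/2)^(τ/t½) = (1/2)^(157/43) ≈ 0.0796.
C₀ = D/Vd = 986/240 ≈ 4.108 mg/L.
Before the 6th dose, 5 doses have been given. Superposition: Cmin = C₀·(f + f² + … + f^5).
≈ 4.108 × (0.0796 + 0.0063 + 0.0005 + 0.0000 + 0.0000) ≈ 4.108 × 0.0864 ≈ 0.355 mg/L.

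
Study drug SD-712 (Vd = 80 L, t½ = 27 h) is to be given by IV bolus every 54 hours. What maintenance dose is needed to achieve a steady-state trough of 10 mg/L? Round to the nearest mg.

2400 mg

τ/t½ = 54/27 ≈ 2, so f = (1/2)^(54/27) ≈ 0.250000.
Cmin,ss = (D/Vd)·f/(1−f), so D = Cmin,ss·Vd·(1−f)/f.
D = 10 × 80 × (1−f)/f ≈ 10 × 80 × 3.00000 ≈ 2400.00 mg.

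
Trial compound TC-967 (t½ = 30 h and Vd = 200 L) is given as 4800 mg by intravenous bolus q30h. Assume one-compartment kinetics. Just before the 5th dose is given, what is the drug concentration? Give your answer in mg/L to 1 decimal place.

f = (1/2)^(τ/t½) = (1/2)^(30/30) ≈ 0.5000.
C₀ = D/Vd = 4800/200 ≈ 24.000 mg/L.
Before the 5th dose, 4 doses have been given. Superposition: Cmin = C₀·(f + f² + … + f^4).
≈ 24.000 × (0.5000 + 0.2500 + 0.1250 + 0.0625) ≈ 24.000 × 0.9375 ≈ 22.500 mg/L.

22.5 mg/L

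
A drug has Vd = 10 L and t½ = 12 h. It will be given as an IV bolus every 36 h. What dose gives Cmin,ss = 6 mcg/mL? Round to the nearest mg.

τ/t½ = 36/12 ≈ 3, so f = (1/2)^(36/12) ≈ 0.125000.
Cmin,ss = (D/Vd)·f/(1−f), so D = Cmin,ss·Vd·(1−f)/f.
D = 6 × 10 × (1−f)/f ≈ 6 × 10 × 7.00000 ≈ 420.00 mg.

420 mg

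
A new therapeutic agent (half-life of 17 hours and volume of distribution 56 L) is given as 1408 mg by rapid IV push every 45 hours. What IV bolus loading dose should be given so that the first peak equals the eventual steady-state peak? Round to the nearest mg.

f = (1/2)^(45/17) ≈ 0.159645; accumulation ratio R = 1/(1−f) ≈ 1.18997.
Loading dose to hit Cmax,ss on first dose: D_load = D_maint·R ≈ 1408 × 1.18997 ≈ 1675.48 mg.

1675 mg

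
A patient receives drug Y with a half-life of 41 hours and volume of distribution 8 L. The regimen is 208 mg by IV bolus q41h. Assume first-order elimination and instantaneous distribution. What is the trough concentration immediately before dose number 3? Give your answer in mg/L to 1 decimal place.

f = (1/2)^(τ/t½) = (1/2)^(41/41) ≈ 0.5000.
C₀ = D/Vd = 208/8 ≈ 26.000 mg/L.
Before the 3rd dose, 2 doses have been given. Superposition: Cmin = C₀·(f + f²).
≈ 26.000 × (0.5000 + 0.2500) ≈ 26.000 × 0.7500 ≈ 19.500 mg/L.

19.5 mg/L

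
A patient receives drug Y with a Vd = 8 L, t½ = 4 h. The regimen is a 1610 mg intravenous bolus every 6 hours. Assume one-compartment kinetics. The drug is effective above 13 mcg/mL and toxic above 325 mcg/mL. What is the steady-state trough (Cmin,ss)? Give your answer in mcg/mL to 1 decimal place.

110.1 mcg/mL

τ/t½ = 6/4 ≈ 1.5, so fraction remaining f = (1/2)^(6/4) ≈ 0.3536.
At steady state, accumulation factor R = 1/(1 − e^(−kτ)) ≈ 1.5470.
Single-dose peak C₀ = D/Vd = 1610/8 ≈ 201.250 mcg/mL.
Cmax,ss = C₀/(1 − f) ≈ 201.250/0.6464 ≈ 311.340 mcg/mL.
One interval later, Cmin,ss = Cmax,ss·e^(−kτ) ≈ 311.340 × 0.3536 ≈ 110.090 mcg/mL.
Trough 110.1 mcg/mL vs MEC 13 mcg/mL: adequate.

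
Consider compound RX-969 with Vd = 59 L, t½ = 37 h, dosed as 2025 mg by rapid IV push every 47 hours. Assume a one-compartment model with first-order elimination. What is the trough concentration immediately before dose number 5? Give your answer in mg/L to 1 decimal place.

f = (1/2)^(τ/t½) = (1/2)^(47/37) ≈ 0.4146.
C₀ = D/Vd = 2025/59 ≈ 34.322 mg/L.
Before the 5th dose, 4 doses have been given. Superposition: Cmin = C₀·(f + f² + … + f^4).
≈ 34.322 × (0.4146 + 0.1719 + 0.0713 + 0.0295) ≈ 34.322 × 0.6873 ≈ 23.590 mg/L.

23.6 mg/L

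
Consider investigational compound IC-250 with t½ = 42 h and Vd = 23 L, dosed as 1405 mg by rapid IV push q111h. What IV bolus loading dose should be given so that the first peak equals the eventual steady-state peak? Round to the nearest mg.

1673 mg

f = (1/2)^(111/42) ≈ 0.160111; accumulation ratio R = 1/(1−f) ≈ 1.19063.
Loading dose to hit Cmax,ss on first dose: D_load = D_maint·R ≈ 1405 × 1.19063 ≈ 1672.84 mg.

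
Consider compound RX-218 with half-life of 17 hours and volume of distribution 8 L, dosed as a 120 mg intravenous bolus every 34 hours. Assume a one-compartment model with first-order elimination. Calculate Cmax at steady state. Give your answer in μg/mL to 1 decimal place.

τ = 34 h = 2 half-lives, so f = (1/2)^2 = 0.25.
At steady state, R = 1/(1 − 0.25) = 4/3.
Single-dose peak C₀ = D/Vd = 120/8 = 15 μg/mL.
Steady-state peak Cmax,ss = C₀·R = 15 × 4/3 ≈ 20.000 μg/mL.

20.0 μg/mL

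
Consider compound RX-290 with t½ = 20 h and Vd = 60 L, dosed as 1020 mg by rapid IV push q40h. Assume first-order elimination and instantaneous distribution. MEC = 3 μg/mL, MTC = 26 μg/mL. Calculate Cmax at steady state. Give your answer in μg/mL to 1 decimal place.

τ = 40 h = 2 half-lives, so f = (1/2)^2 = 0.25.
At steady state, R = 1/(1 − 0.25) = 4/3.
Single-dose peak C₀ = D/Vd = 1020/60 = 17 μg/mL.
Steady-state peak Cmax,ss = C₀·R = 17 × 4/3 ≈ 22.667 μg/mL.
Peak 22.7 μg/mL vs MTC 26 μg/mL: below toxic threshold.

22.7 μg/mL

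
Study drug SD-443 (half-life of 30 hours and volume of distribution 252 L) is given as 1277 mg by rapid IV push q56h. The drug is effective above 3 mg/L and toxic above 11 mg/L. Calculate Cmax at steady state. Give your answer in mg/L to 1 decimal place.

Over one 56-h interval, 56/30 ≈ 1.8667 half-lives elapse, leaving f ≈ 0.2742 of each dose.
At steady state, accumulation factor R = 1/(1 − e^(−kτ)) ≈ 1.3778.
Single-dose peak C₀ = D/Vd = 1277/252 ≈ 5.067 mg/L.
Steady-state peak Cmax,ss = C₀·R ≈ 5.067 × 1.3778 ≈ 6.981 mg/L.
Peak 7.0 mg/L vs MTC 11 mg/L: below toxic threshold.

7.0 mg/L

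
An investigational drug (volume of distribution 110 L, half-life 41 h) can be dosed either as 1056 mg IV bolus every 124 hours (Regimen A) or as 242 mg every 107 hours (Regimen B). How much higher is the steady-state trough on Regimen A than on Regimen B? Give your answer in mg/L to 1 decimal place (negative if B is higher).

Regimen A: f = (1/2)^(124/41) ≈ 0.1229; Cmin,ss = (1056/110)·f/(1−f) ≈ 1.345 mg/L.
Regimen B: f = (1/2)^(107/41) ≈ 0.1638; Cmin,ss = (242/110)·f/(1−f) ≈ 0.431 mg/L.
Difference ≈ 1.345 − 0.431 ≈ 0.914 mg/L.

0.9 mg/L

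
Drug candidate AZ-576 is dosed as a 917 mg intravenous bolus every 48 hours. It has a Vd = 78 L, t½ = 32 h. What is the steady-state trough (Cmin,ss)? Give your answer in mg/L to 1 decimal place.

τ/t½ = 48/32 ≈ 1.5, so fraction remaining f = (1/2)^(48/32) ≈ 0.3536.
Accumulation ratio R = 1/(1 − f) ≈ 1/0.6464 ≈ 1.5470.
Single-dose peak C₀ = D/Vd = 917/78 ≈ 11.756 mg/L.
Steady-state peak Cmax,ss = C₀·R ≈ 11.756 × 1.5470 ≈ 18.187 mg/L.
One interval later, Cmin,ss = Cmax,ss·e^(−kτ) ≈ 18.187 × 0.3536 ≈ 6.431 mg/L.

6.4 mg/L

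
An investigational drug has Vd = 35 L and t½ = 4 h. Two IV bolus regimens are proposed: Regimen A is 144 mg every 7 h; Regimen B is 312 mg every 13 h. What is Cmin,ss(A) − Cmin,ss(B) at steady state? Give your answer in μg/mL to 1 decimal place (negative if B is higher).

Regimen A: f = (1/2)^(7/4) ≈ 0.2973; Cmin,ss = (144/35)·f/(1−f) ≈ 1.741 μg/mL.
Regimen B: f = (1/2)^(13/4) ≈ 0.1051; Cmin,ss = (312/35)·f/(1−f) ≈ 1.047 μg/mL.
Difference ≈ 1.741 − 1.047 ≈ 0.694 μg/mL.

0.7 μg/mL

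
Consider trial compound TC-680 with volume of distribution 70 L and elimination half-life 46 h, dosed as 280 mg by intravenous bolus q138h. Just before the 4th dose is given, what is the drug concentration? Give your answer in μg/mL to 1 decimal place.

0.6 μg/mL

f = (1/2)^(τ/t½) = (1/2)^(138/46) ≈ 0.1250.
C₀ = D/Vd = 280/70 ≈ 4.000 μg/mL.
Before the 4th dose, 3 doses have been given. Superposition: Cmin = C₀·(f + f² + … + f^3).
≈ 4.000 × (0.1250 + 0.0156 + 0.0020) ≈ 4.000 × 0.1426 ≈ 0.570 μg/mL.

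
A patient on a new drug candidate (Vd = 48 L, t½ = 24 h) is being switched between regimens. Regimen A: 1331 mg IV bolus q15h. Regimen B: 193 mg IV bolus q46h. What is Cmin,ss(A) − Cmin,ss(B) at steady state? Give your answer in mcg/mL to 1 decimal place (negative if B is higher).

49.7 mcg/mL

Regimen A: f = (1/2)^(15/24) ≈ 0.6484; Cmin,ss = (1331/48)·f/(1−f) ≈ 51.136 mcg/mL.
Regimen B: f = (1/2)^(46/24) ≈ 0.2649; Cmin,ss = (193/48)·f/(1−f) ≈ 1.449 mcg/mL.
Difference ≈ 51.136 − 1.449 ≈ 49.687 mcg/mL.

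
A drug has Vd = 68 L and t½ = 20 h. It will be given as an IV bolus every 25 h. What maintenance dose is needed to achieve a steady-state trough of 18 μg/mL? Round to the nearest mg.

τ/t½ = 25/20 ≈ 1.25, so f = (1/2)^(25/20) ≈ 0.420448.
Cmin,ss = (D/Vd)·f/(1−f), so D = Cmin,ss·Vd·(1−f)/f.
D = 18 × 68 × (1−f)/f ≈ 18 × 68 × 1.37842 ≈ 1687.19 mg.

1687 mg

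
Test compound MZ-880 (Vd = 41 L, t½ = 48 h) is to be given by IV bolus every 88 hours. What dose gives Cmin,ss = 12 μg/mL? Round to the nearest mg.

1261 mg

τ/t½ = 88/48 ≈ 1.8333, so f = (1/2)^(88/48) ≈ 0.280616.
Cmin,ss = (D/Vd)·f/(1−f), so D = Cmin,ss·Vd·(1−f)/f.
D = 12 × 41 × (1−f)/f ≈ 12 × 41 × 2.56359 ≈ 1261.29 mg.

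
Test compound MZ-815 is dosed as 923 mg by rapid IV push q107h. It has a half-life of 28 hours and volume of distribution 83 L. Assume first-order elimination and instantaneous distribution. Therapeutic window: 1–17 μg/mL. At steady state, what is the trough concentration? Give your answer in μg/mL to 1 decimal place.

Over one 107-h interval, 107/28 ≈ 3.8214 half-lives elapse, leaving f ≈ 0.0707 of each dose.
Accumulation ratio R = 1/(1 − f) ≈ 1/0.9293 ≈ 1.0761.
Each bolus raises the concentration by D/Vd = 923/83 ≈ 11.120 μg/mL.
Steady-state peak Cmax,ss = C₀·R ≈ 11.120 × 1.0761 ≈ 11.966 μg/mL.
One interval later, Cmin,ss = Cmax,ss·e^(−kτ) ≈ 11.966 × 0.0707 ≈ 0.846 μg/mL.
Trough 0.8 μg/mL vs MEC 1 μg/mL: subtherapeutic.

0.8 μg/mL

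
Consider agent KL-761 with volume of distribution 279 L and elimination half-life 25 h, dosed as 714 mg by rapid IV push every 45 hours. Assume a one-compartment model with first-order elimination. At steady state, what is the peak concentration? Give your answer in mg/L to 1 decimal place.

3.6 mg/L

k = ln2/t½ = ln2/25 ≈ 0.027726 h⁻¹; fraction remaining f = e^(−kτ) = e^(−0.027726×45) ≈ 0.2872.
At steady state, accumulation factor R = 1/(1 − e^(−kτ)) ≈ 1.4029.
Single-dose peak C₀ = D/Vd = 714/279 ≈ 2.559 mg/L.
Steady-state peak Cmax,ss = C₀·R ≈ 2.559 × 1.4029 ≈ 3.590 mg/L.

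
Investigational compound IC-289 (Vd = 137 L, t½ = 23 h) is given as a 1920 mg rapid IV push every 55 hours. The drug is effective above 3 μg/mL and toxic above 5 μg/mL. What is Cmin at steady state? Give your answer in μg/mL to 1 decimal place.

3.3 μg/mL

Over one 55-h interval, 55/23 ≈ 2.3913 half-lives elapse, leaving f ≈ 0.1906 of each dose.
At steady state, accumulation factor R = 1/(1 − e^(−kτ)) ≈ 1.2355.
Single-dose peak C₀ = D/Vd = 1920/137 ≈ 14.015 μg/mL.
Steady-state peak Cmax,ss = C₀·R ≈ 14.015 × 1.2355 ≈ 17.316 μg/mL.
One interval later, Cmin,ss = Cmax,ss·e^(−kτ) ≈ 17.316 × 0.1906 ≈ 3.300 μg/mL.
Trough 3.3 μg/mL vs MEC 3 μg/mL: adequate.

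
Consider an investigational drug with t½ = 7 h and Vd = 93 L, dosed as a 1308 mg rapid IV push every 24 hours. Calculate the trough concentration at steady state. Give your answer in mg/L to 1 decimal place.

1.4 mg/L

Over one 24-h interval, 24/7 ≈ 3.4286 half-lives elapse, leaving f ≈ 0.0929 of each dose.
Accumulation ratio R = 1/(1 − f) ≈ 1/0.9071 ≈ 1.1024.
Each bolus raises the concentration by D/Vd = 1308/93 ≈ 14.065 mg/L.
Cmax,ss = C₀/(1 − f) ≈ 14.065/0.9071 ≈ 15.505 mg/L.
Steady-state trough Cmin,ss = Cmax,ss·f ≈ 15.505 × 0.0929 ≈ 1.440 mg/L.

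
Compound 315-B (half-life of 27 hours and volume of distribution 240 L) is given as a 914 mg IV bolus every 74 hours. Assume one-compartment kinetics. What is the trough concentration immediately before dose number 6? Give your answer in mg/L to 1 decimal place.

f = (1/2)^(τ/t½) = (1/2)^(74/27) ≈ 0.1496.
C₀ = D/Vd = 914/240 ≈ 3.808 mg/L.
Before the 6th dose, 5 doses have been given. Superposition: Cmin = C₀·(f + f² + … + f^5).
≈ 3.808 × (0.1496 + 0.0224 + 0.0033 + 0.0005 + 0.0001) ≈ 3.808 × 0.1759 ≈ 0.670 mg/L.

0.7 mg/L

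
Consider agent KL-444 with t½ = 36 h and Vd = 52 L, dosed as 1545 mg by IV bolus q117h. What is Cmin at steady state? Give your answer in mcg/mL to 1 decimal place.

3.5 mcg/mL

k = ln2/t½ = ln2/36 ≈ 0.019254 h⁻¹; fraction remaining f = e^(−kτ) = e^(−0.019254×117) ≈ 0.1051.
Each bolus raises the concentration by D/Vd = 1545/52 ≈ 29.712 mcg/mL.
Steady-state trough Cmin,ss = C₀·f/(1−f) ≈ 29.712 × 0.1051/0.8949 ≈ 3.489 mcg/mL.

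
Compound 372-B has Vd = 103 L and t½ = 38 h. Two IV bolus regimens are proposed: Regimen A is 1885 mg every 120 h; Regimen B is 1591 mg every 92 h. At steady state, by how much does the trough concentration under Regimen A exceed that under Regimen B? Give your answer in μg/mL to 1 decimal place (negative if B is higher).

Regimen A: f = (1/2)^(120/38) ≈ 0.1120; Cmin,ss = (1885/103)·f/(1−f) ≈ 2.308 μg/mL.
Regimen B: f = (1/2)^(92/38) ≈ 0.1867; Cmin,ss = (1591/103)·f/(1−f) ≈ 3.546 μg/mL.
Difference ≈ 2.308 − 3.546 ≈ -1.238 μg/mL.

-1.2 μg/mL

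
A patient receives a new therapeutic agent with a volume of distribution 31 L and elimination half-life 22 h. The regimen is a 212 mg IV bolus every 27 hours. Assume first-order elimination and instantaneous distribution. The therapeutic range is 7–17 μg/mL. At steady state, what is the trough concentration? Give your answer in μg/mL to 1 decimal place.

5.1 μg/mL

τ/t½ = 27/22 ≈ 1.2273, so fraction remaining f = (1/2)^(27/22) ≈ 0.4271.
At steady state, accumulation factor R = 1/(1 − e^(−kτ)) ≈ 1.7455.
Each bolus raises the concentration by D/Vd = 212/31 ≈ 6.839 μg/mL.
Steady-state peak Cmax,ss = C₀·R ≈ 6.839 × 1.7455 ≈ 11.937 μg/mL.
One interval later, Cmin,ss = Cmax,ss·e^(−kτ) ≈ 11.937 × 0.4271 ≈ 5.098 μg/mL.
Trough 5.1 μg/mL vs MEC 7 μg/mL: subtherapeutic.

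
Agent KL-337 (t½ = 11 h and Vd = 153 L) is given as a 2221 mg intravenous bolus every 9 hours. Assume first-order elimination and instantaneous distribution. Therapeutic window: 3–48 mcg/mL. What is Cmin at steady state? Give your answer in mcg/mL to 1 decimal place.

19.0 mcg/mL

τ/t½ = 9/11 ≈ 0.81818, so fraction remaining f = (1/2)^(9/11) ≈ 0.5672.
Each bolus raises the concentration by D/Vd = 2221/153 ≈ 14.516 mcg/mL.
Steady-state trough Cmin,ss = C₀·f/(1−f) ≈ 14.516 × 0.5672/0.4328 ≈ 19.024 mcg/mL.
Trough 19.0 mcg/mL vs MEC 3 mcg/mL: adequate.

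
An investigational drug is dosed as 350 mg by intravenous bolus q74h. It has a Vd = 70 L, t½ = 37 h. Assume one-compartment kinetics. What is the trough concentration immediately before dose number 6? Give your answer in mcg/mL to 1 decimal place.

1.7 mcg/mL

f = (1/2)^(τ/t½) = (1/2)^(74/37) ≈ 0.2500.
C₀ = D/Vd = 350/70 ≈ 5.000 mcg/mL.
Before the 6th dose, 5 doses have been given. Superposition: Cmin = C₀·(f + f² + … + f^5).
≈ 5.000 × (0.2500 + 0.0625 + 0.0156 + 0.0039 + 0.0010) ≈ 5.000 × 0.3330 ≈ 1.665 mcg/mL.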